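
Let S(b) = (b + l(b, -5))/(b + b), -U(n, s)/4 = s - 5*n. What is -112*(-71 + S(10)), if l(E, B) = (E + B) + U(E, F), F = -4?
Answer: 33292/5 ≈ 6658.4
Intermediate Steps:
U(n, s) = -4*s + 20*n (U(n, s) = -4*(s - 5*n) = -4*s + 20*n)
l(E, B) = 16 + B + 21*E (l(E, B) = (E + B) + (-4*(-4) + 20*E) = (B + E) + (16 + 20*E) = 16 + B + 21*E)
S(b) = (11 + 22*b)/(2*b) (S(b) = (b + (16 - 5 + 21*b))/(b + b) = (b + (11 + 21*b))/((2*b)) = (11 + 22*b)*(1/(2*b)) = (11 + 22*b)/(2*b))
-112*(-71 + S(10)) = -112*(-71 + (11 + (11/2)/10)) = -112*(-71 + (11 + (11/2)*(1/10))) = -112*(-71 + (11 + 11/20)) = -112*(-71 + 231/20) = -112*(-1189/20) = 33292/5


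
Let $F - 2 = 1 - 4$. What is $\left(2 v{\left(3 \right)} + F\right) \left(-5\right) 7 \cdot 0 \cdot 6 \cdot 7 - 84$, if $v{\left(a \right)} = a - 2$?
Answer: $-84$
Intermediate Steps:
$v{\left(a \right)} = -2 + a$
$F = -1$ ($F = 2 + \left(1 - 4\right) = 2 - 3 = -1$)
$\left(2 v{\left(3 \right)} + F\right) \left(-5\right) 7 \cdot 0 \cdot 6 \cdot 7 - 84 = \left(2 \left(-2 + 3\right) - 1\right) \left(-5\right) 7 \cdot 0 \cdot 6 \cdot 7 - 84 = \left(2 \cdot 1 - 1\right) \left(-5\right) 7 \cdot 0 \cdot 7 - 84 = \left(2 - 1\right) \left(-5\right) 7 \cdot 0 - 84 = 1 \left(-5\right) 7 \cdot 0 - 84 = \left(-5\right) 7 \cdot 0 - 84 = \left(-35\right) 0 - 84 = 0 - 84 = -84$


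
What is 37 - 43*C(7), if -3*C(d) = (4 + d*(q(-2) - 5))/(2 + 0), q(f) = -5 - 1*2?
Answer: -1609/3 ≈ -536.33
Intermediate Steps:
q(f) = -7 (q(f) = -5 - 2 = -7)
C(d) = -⅔ + 2*d (C(d) = -(4 + d*(-7 - 5))/(3*(2 + 0)) = -(4 + d*(-12))/(3*2) = -(4 - 12*d)/(3*2) = -(2 - 6*d)/3 = -⅔ + 2*d)
37 - 43*C(7) = 37 - 43*(-⅔ + 2*7) = 37 - 43*(-⅔ + 14) = 37 - 43*40/3 = 37 - 1720/3 = -1609/3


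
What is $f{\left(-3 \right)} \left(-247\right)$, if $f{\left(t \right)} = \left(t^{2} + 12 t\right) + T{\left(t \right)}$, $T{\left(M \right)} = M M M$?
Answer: $13338$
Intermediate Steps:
$T{\left(M \right)} = M^{3}$ ($T{\left(M \right)} = M^{2} M = M^{3}$)
$f{\left(t \right)} = t^{2} + t^{3} + 12 t$ ($f{\left(t \right)} = \left(t^{2} + 12 t\right) + t^{3} = t^{2} + t^{3} + 12 t$)
$f{\left(-3 \right)} \left(-247\right) = - 3 \left(12 - 3 + \left(-3\right)^{2}\right) \left(-247\right) = - 3 \left(12 - 3 + 9\right) \left(-247\right) = \left(-3\right) 18 \left(-247\right) = \left(-54\right) \left(-247\right) = 13338$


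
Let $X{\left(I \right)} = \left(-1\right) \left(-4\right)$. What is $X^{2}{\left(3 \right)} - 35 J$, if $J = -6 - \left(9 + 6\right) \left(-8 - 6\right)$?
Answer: $-7124$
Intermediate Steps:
$X{\left(I \right)} = 4$
$J = 204$ ($J = -6 - 15 \left(-14\right) = -6 - -210 = -6 + 210 = 204$)
$X^{2}{\left(3 \right)} - 35 J = 4^{2} - 7140 = 16 - 7140 = -7124$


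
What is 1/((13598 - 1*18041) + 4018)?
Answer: -1/425 ≈ -0.0023529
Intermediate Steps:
1/((13598 - 1*18041) + 4018) = 1/((13598 - 18041) + 4018) = 1/(-4443 + 4018) = 1/(-425) = -1/425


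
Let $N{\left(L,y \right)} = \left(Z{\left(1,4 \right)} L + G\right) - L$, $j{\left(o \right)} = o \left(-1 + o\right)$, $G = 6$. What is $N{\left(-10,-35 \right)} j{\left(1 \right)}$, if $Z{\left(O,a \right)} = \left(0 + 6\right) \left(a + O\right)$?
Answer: $0$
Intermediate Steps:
$Z{\left(O,a \right)} = 6 O + 6 a$ ($Z{\left(O,a \right)} = 6 \left(O + a\right) = 6 O + 6 a$)
$N{\left(L,y \right)} = 6 + 29 L$ ($N{\left(L,y \right)} = \left(\left(6 \cdot 1 + 6 \cdot 4\right) L + 6\right) - L = \left(\left(6 + 24\right) L + 6\right) - L = \left(30 L + 6\right) - L = \left(6 + 30 L\right) - L = 6 + 29 L$)
$N{\left(-10,-35 \right)} j{\left(1 \right)} = \left(6 + 29 \left(-10\right)\right) 1 \left(-1 + 1\right) = \left(6 - 290\right) 1 \cdot 0 = \left(-284\right) 0 = 0$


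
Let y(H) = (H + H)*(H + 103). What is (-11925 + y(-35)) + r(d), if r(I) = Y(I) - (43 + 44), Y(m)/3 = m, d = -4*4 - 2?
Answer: -16826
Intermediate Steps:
y(H) = 2*H*(103 + H) (y(H) = (2*H)*(103 + H) = 2*H*(103 + H))
d = -18 (d = -16 - 2 = -18)
Y(m) = 3*m
r(I) = -87 + 3*I (r(I) = 3*I - (43 + 44) = 3*I - 1*87 = 3*I - 87 = -87 + 3*I)
(-11925 + y(-35)) + r(d) = (-11925 + 2*(-35)*(103 - 35)) + (-87 + 3*(-18)) = (-11925 + 2*(-35)*68) + (-87 - 54) = (-11925 - 4760) - 141 = -16685 - 141 = -16826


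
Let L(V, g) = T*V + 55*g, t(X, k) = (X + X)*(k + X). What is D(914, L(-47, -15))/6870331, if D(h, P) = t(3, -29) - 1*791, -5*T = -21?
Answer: -947/6870331 ≈ -0.00013784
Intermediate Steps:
t(X, k) = 2*X*(X + k) (t(X, k) = (2*X)*(X + k) = 2*X*(X + k))
T = 21/5 (T = -⅕*(-21) = 21/5 ≈ 4.2000)
L(V, g) = 55*g + 21*V/5 (L(V, g) = 21*V/5 + 55*g = 55*g + 21*V/5)
D(h, P) = -947 (D(h, P) = 2*3*(3 - 29) - 1*791 = 2*3*(-26) - 791 = -156 - 791 = -947)
D(914, L(-47, -15))/6870331 = -947/6870331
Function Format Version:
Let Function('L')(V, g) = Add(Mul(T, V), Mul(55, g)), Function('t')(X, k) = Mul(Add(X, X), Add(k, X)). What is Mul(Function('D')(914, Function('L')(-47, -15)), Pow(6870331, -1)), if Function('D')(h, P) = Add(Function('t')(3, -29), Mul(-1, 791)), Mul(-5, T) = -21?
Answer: Rational(-947, 6870331) ≈ -0.00013784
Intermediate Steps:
Function('t')(X, k) = Mul(2, X, Add(X, k)) (Function('t')(X, k) = Mul(Mul(2, X), Add(X, k)) = Mul(2, X, Add(X, k)))
T = Rational(21, 5) (T = Mul(Rational(-1, 5), -21) = Rational(21, 5) ≈ 4.2000)
Function('L')(V, g) = Add(Mul(55, g), Mul(Rational(21, 5), V)) (Function('L')(V, g) = Add(Mul(Rational(21, 5), V), Mul(55, g)) = Add(Mul(55, g), Mul(Rational(21, 5), V)))
Function('D')(h, P) = -947 (Function('D')(h, P) = Add(Mul(2, 3, Add(3, -29)), Mul(-1, 791)) = Add(Mul(2, 3, -26), -791) = Add(-156, -791) = -947)
Mul(Function('D')(914, Function('L')(-47, -15)), Pow(6870331, -1)) = Mul(-947, Pow(6870331, -1)) = Mul(-947, Rational(1, 6870331)) = Rational(-947, 6870331)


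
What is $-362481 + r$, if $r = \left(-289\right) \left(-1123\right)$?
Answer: $-37934$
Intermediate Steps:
$r = 324547$
$-362481 + r = -362481 + 324547 = -37934$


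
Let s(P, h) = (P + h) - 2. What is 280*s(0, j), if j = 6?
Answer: 1120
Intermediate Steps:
s(P, h) = -2 + P + h
280*s(0, j) = 280*(-2 + 0 + 6) = 280*4 = 1120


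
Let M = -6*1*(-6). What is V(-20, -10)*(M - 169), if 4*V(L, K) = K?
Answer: 665/2 ≈ 332.50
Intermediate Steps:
M = 36 (M = -6*(-6) = 36)
V(L, K) = K/4
V(-20, -10)*(M - 169) = ((¼)*(-10))*(36 - 169) = -5/2*(-133) = 665/2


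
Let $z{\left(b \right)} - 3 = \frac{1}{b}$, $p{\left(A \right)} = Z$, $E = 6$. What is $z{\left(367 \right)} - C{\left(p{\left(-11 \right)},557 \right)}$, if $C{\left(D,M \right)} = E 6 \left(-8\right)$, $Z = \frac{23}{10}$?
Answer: $\frac{106798}{367} \approx 291.0$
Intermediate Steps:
$Z = \frac{23}{10}$ ($Z = 23 \cdot \frac{1}{10} = \frac{23}{10} \approx 2.3$)
$p{\left(A \right)} = \frac{23}{10}$
$C{\left(D,M \right)} = -288$ ($C{\left(D,M \right)} = 6 \cdot 6 \left(-8\right) = 36 \left(-8\right) = -288$)
$z{\left(b \right)} = 3 + \frac{1}{b}$
$z{\left(367 \right)} - C{\left(p{\left(-11 \right)},557 \right)} = \left(3 + \frac{1}{367}\right) - -288 = \left(3 + \frac{1}{367}\right) + 288 = \frac{1102}{367} + 288 = \frac{106798}{367}$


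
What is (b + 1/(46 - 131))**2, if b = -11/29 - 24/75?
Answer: 76807696/151905625 ≈ 0.50563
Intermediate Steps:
b = -507/725 (b = -11*1/29 - 24*1/75 = -11/29 - 8/25 = -507/725 ≈ -0.69931)
(b + 1/(46 - 131))**2 = (-507/725 + 1/(46 - 131))**2 = (-507/725 + 1/(-85))**2 = (-507/725 - 1/85)**2 = (-8764/12325)**2 = 76807696/151905625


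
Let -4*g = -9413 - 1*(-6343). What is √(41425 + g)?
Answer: √168770/2 ≈ 205.41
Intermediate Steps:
g = 1535/2 (g = -(-9413 - 1*(-6343))/4 = -(-9413 + 6343)/4 = -¼*(-3070) = 1535/2 ≈ 767.50)
√(41425 + g) = √(41425 + 1535/2) = √(84385/2) = √168770/2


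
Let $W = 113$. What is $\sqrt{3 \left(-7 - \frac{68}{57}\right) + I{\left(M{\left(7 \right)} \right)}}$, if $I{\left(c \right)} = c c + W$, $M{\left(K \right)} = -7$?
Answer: $\frac{\sqrt{49609}}{19} \approx 11.723$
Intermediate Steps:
$I{\left(c \right)} = 113 + c^{2}$ ($I{\left(c \right)} = c c + 113 = c^{2} + 113 = 113 + c^{2}$)
$\sqrt{3 \left(-7 - \frac{68}{57}\right) + I{\left(M{\left(7 \right)} \right)}} = \sqrt{3 \left(-7 - \frac{68}{57}\right) + \left(113 + \left(-7\right)^{2}\right)} = \sqrt{3 \left(-7 - \frac{68}{57}\right) + \left(113 + 49\right)} = \sqrt{3 \left(-7 - \frac{68}{57}\right) + 162} = \sqrt{3 \left(- \frac{467}{57}\right) + 162} = \sqrt{- \frac{467}{19} + 162} = \sqrt{\frac{2611}{19}} = \frac{\sqrt{49609}}{19}$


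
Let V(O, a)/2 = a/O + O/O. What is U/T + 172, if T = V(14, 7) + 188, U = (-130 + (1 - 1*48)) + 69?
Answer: 32744/191 ≈ 171.43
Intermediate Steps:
V(O, a) = 2 + 2*a/O (V(O, a) = 2*(a/O + O/O) = 2*(a/O + 1) = 2*(1 + a/O) = 2 + 2*a/O)
U = -108 (U = (-130 + (1 - 48)) + 69 = (-130 - 47) + 69 = -177 + 69 = -108)
T = 191 (T = (2 + 2*7/14) + 188 = (2 + 2*7*(1/14)) + 188 = (2 + 1) + 188 = 3 + 188 = 191)
U/T + 172 = -108/191 + 172 = 32744/191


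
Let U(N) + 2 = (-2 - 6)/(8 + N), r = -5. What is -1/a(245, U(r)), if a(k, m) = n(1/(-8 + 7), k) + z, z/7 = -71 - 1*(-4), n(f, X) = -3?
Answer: 1/472 ≈ 0.0021186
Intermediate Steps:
U(N) = -2 - 8/(8 + N) (U(N) = -2 + (-2 - 6)/(8 + N) = -2 - 8/(8 + N))
z = -469 (z = 7*(-71 - 1*(-4)) = 7*(-71 + 4) = 7*(-67) = -469)
a(k, m) = -472 (a(k, m) = -3 - 469 = -472)
-1/a(245, U(r)) = -1/(-472) = -1*(-1/472) = 1/472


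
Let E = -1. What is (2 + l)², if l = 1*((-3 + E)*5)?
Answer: 324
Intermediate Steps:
l = -20 (l = 1*((-3 - 1)*5) = 1*(-4*5) = 1*(-20) = -20)
(2 + l)² = (2 - 20)² = (-18)² = 324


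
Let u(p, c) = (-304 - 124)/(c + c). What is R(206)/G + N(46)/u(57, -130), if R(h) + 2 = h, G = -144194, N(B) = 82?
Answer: 22603888/453787 ≈ 49.812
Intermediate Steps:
R(h) = -2 + h
u(p, c) = -214/c (u(p, c) = -428*1/(2*c) = -214/c)
R(206)/G + N(46)/u(57, -130) = (-2 + 206)/(-144194) + 82/((-214/(-130))) = 204*(-1/144194) + 82/((-214*(-1/130))) = -6/4241 + 82/(107/65) = -6/4241 + 82*(65/107) = -6/4241 + 5330/107 = 22603888/453787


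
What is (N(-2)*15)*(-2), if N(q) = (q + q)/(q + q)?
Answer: -30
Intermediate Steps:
N(q) = 1 (N(q) = (2*q)/((2*q)) = (2*q)*(1/(2*q)) = 1)
(N(-2)*15)*(-2) = (1*15)*(-2) = 15*(-2) = -30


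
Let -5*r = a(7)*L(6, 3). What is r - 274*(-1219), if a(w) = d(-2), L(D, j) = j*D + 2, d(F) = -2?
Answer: 334014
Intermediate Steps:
L(D, j) = 2 + D*j (L(D, j) = D*j + 2 = 2 + D*j)
a(w) = -2
r = 8 (r = -(-2)*(2 + 6*3)/5 = -(-2)*(2 + 18)/5 = -(-2)*20/5 = -⅕*(-40) = 8)
r - 274*(-1219) = 8 - 274*(-1219) = 8 + 334006 = 334014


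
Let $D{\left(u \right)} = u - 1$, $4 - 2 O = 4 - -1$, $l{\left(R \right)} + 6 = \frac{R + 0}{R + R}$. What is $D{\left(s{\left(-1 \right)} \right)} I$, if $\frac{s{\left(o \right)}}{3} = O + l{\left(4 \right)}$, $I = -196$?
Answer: $3724$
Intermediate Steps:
$l{\left(R \right)} = - \frac{11}{2}$ ($l{\left(R \right)} = -6 + \frac{R + 0}{R + R} = -6 + \frac{R}{2 R} = -6 + R \frac{1}{2 R} = -6 + \frac{1}{2} = - \frac{11}{2}$)
$O = - \frac{1}{2}$ ($O = 2 - \frac{4 - -1}{2} = 2 - \frac{4 + 1}{2} = 2 - \frac{5}{2} = - \frac{1}{2} \approx -0.5$)
$s{\left(o \right)} = -18$ ($s{\left(o \right)} = 3 \left(- \frac{1}{2} - \frac{11}{2}\right) = 3 \left(-6\right) = -18$)
$D{\left(u \right)} = -1 + u$
$D{\left(s{\left(-1 \right)} \right)} I = \left(-1 - 18\right) \left(-196\right) = \left(-19\right) \left(-196\right) = 3724$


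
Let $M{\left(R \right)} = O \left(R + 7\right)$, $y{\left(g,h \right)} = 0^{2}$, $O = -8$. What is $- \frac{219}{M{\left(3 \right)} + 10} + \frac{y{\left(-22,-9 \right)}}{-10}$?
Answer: $\frac{219}{70} \approx 3.1286$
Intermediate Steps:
$y{\left(g,h \right)} = 0$
$M{\left(R \right)} = -56 - 8 R$ ($M{\left(R \right)} = - 8 \left(R + 7\right) = - 8 \left(7 + R\right) = -56 - 8 R$)
$- \frac{219}{M{\left(3 \right)} + 10} + \frac{y{\left(-22,-9 \right)}}{-10} = - \frac{219}{\left(-56 - 24\right) + 10} + \frac{0}{-10} = - \frac{219}{\left(-56 - 24\right) + 10} + 0 \left(- \frac{1}{10}\right) = - \frac{219}{-80 + 10} + 0 = - \frac{219}{-70} + 0 = \left(-219\right) \left(- \frac{1}{70}\right) + 0 = \frac{219}{70} + 0 = \frac{219}{70}$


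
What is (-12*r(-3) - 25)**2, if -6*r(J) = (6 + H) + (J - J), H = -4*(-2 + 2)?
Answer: 169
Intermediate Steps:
H = 0 (H = -4*0 = 0)
r(J) = -1 (r(J) = -((6 + 0) + (J - J))/6 = -(6 + 0)/6 = -1/6*6 = -1)
(-12*r(-3) - 25)**2 = (-12*(-1) - 25)**2 = (12 - 25)**2 = (-13)**2 = 169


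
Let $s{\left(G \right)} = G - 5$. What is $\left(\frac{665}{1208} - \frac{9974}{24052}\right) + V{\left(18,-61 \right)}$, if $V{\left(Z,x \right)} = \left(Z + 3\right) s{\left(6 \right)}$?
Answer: $\frac{153524281}{7263704} \approx 21.136$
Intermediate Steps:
$s{\left(G \right)} = -5 + G$
$V{\left(Z,x \right)} = 3 + Z$ ($V{\left(Z,x \right)} = \left(Z + 3\right) \left(-5 + 6\right) = \left(3 + Z\right) 1 = 3 + Z$)
$\left(\frac{665}{1208} - \frac{9974}{24052}\right) + V{\left(18,-61 \right)} = \left(\frac{665}{1208} - \frac{9974}{24052}\right) + \left(3 + 18\right) = \left(665 \cdot \frac{1}{1208} - \frac{4987}{12026}\right) + 21 = \left(\frac{665}{1208} - \frac{4987}{12026}\right) + 21 = \frac{986497}{7263704} + 21 = \frac{153524281}{7263704}$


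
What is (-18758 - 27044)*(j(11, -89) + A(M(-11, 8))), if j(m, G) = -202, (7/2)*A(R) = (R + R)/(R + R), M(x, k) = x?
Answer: 64672424/7 ≈ 9.2389e+6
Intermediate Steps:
A(R) = 2/7 (A(R) = 2*((R + R)/(R + R))/7 = 2*((2*R)/((2*R)))/7 = 2*((2*R)*(1/(2*R)))/7 = (2/7)*1 = 2/7)
(-18758 - 27044)*(j(11, -89) + A(M(-11, 8))) = (-18758 - 27044)*(-202 + 2/7) = -45802*(-1412/7) = 64672424/7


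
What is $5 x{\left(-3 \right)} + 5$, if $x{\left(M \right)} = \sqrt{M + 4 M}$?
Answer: $5 + 5 i \sqrt{15} \approx 5.0 + 19.365 i$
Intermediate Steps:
$x{\left(M \right)} = \sqrt{5} \sqrt{M}$ ($x{\left(M \right)} = \sqrt{5 M} = \sqrt{5} \sqrt{M}$)
$5 x{\left(-3 \right)} + 5 = 5 \sqrt{5} \sqrt{-3} + 5 = 5 \sqrt{5} i \sqrt{3} + 5 = 5 i \sqrt{15} + 5 = 5 + 5 i \sqrt{15}$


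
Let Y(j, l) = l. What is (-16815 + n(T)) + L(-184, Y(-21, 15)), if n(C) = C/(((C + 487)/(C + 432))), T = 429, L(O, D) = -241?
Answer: -15253927/916 ≈ -16653.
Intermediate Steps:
n(C) = C*(432 + C)/(487 + C) (n(C) = C/(((487 + C)/(432 + C))) = C*((432 + C)/(487 + C)) = C*(432 + C)/(487 + C))
(-16815 + n(T)) + L(-184, Y(-21, 15)) = (-16815 + 429*(432 + 429)/(487 + 429)) - 241 = (-16815 + 429*861/916) - 241 = (-16815 + 429*(1/916)*861) - 241 = (-16815 + 369369/916) - 241 = -15033171/916 - 241 = -15253927/916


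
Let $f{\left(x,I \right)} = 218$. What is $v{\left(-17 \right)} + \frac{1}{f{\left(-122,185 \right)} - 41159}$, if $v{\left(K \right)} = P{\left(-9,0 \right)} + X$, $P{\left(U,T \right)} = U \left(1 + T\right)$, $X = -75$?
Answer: $- \frac{3439045}{40941} \approx -84.0$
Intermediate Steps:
$v{\left(K \right)} = -84$ ($v{\left(K \right)} = - 9 \left(1 + 0\right) - 75 = \left(-9\right) 1 - 75 = -9 - 75 = -84$)
$v{\left(-17 \right)} + \frac{1}{f{\left(-122,185 \right)} - 41159} = -84 + \frac{1}{218 - 41159} = -84 + \frac{1}{-40941} = -84 - \frac{1}{40941} = - \frac{3439045}{40941}$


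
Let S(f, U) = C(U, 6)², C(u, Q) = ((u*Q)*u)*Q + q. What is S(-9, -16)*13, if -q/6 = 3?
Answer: 1099841652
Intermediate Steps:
q = -18 (q = -6*3 = -18)
C(u, Q) = -18 + Q²*u² (C(u, Q) = ((u*Q)*u)*Q - 18 = ((Q*u)*u)*Q - 18 = (Q*u²)*Q - 18 = Q²*u² - 18 = -18 + Q²*u²)
S(f, U) = (-18 + 36*U²)² (S(f, U) = (-18 + 6²*U²)² = (-18 + 36*U²)²)
S(-9, -16)*13 = (324*(-1 + 2*(-16)²)²)*13 = (324*(-1 + 2*256)²)*13 = (324*(-1 + 512)²)*13 = (324*511²)*13 = (324*261121)*13 = 84603204*13 = 1099841652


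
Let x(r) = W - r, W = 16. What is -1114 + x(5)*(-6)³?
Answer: -3490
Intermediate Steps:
x(r) = 16 - r
-1114 + x(5)*(-6)³ = -1114 + (16 - 1*5)*(-6)³ = -1114 + (16 - 5)*(-216) = -1114 + 11*(-216) = -1114 - 2376 = -3490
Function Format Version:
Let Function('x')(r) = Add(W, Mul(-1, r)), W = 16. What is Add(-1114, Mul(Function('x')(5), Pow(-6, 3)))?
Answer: -3490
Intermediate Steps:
Function('x')(r) = Add(16, Mul(-1, r))
Add(-1114, Mul(Function('x')(5), Pow(-6, 3))) = Add(-1114, Mul(Add(16, Mul(-1, 5)), Pow(-6, 3))) = Add(-1114, Mul(Add(16, -5), -216)) = Add(-1114, Mul(11, -216)) = Add(-1114, -2376) = -3490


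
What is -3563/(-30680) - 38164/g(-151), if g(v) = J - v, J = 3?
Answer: -83594487/337480 ≈ -247.70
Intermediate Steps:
g(v) = 3 - v
-3563/(-30680) - 38164/g(-151) = -3563/(-30680) - 38164/(3 - 1*(-151)) = -3563*(-1/30680) - 38164/(3 + 151) = 3563/30680 - 38164/154 = 3563/30680 - 38164*1/154 = 3563/30680 - 2726/11 = -83594487/337480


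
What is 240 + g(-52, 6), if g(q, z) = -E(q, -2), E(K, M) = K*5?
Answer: 500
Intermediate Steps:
E(K, M) = 5*K
g(q, z) = -5*q
240 + g(-52, 6) = 240 - 5*(-52) = 240 + 260 = 500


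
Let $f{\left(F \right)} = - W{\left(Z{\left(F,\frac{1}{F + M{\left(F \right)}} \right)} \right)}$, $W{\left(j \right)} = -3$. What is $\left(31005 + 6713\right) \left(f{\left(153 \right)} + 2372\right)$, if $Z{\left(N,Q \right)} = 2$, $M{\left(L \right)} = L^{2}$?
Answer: $89580250$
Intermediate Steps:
$f{\left(F \right)} = 3$ ($f{\left(F \right)} = \left(-1\right) \left(-3\right) = 3$)
$\left(31005 + 6713\right) \left(f{\left(153 \right)} + 2372\right) = \left(31005 + 6713\right) \left(3 + 2372\right) = 37718 \cdot 2375 = 89580250$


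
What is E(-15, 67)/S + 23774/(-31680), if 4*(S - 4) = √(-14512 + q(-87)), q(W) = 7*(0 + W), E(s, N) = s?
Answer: (-11887*√15121 + 1140592*I)/(15840*(√15121 - 16*I)) ≈ -0.81287 + 0.47981*I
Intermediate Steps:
q(W) = 7*W
S = 4 + I*√15121/4 (S = 4 + √(-14512 + 7*(-87))/4 = 4 + √(-14512 - 609)/4 = 4 + √(-15121)/4 = 4 + (I*√15121)/4 = 4 + I*√15121/4 ≈ 4.0 + 30.742*I)
E(-15, 67)/S + 23774/(-31680) = -15/(4 + I*√15121/4) + 23774/(-31680) = -15/(4 + I*√15121/4) + 23774*(-1/31680) = -15/(4 + I*√15121/4) - 11887/15840 = -11887/15840 - 15/(4 + I*√15121/4)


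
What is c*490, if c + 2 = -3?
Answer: -2450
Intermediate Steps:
c = -5 (c = -2 - 3 = -5)
c*490 = -5*490 = -2450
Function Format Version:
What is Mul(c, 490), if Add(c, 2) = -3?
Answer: -2450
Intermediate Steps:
c = -5 (c = Add(-2, -3) = -5)
Mul(c, 490) = Mul(-5, 490) = -2450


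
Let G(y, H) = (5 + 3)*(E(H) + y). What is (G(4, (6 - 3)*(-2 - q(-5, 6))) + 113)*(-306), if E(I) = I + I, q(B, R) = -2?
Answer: -44370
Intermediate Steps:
E(I) = 2*I
G(y, H) = 8*y + 16*H (G(y, H) = (5 + 3)*(2*H + y) = 8*(y + 2*H) = 8*y + 16*H)
(G(4, (6 - 3)*(-2 - q(-5, 6))) + 113)*(-306) = ((8*4 + 16*((6 - 3)*(-2 - 1*(-2)))) + 113)*(-306) = ((32 + 16*(3*(-2 + 2))) + 113)*(-306) = ((32 + 16*(3*0)) + 113)*(-306) = ((32 + 16*0) + 113)*(-306) = ((32 + 0) + 113)*(-306) = (32 + 113)*(-306) = 145*(-306) = -44370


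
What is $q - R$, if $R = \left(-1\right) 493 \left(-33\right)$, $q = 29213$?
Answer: $12944$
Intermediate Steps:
$R = 16269$ ($R = \left(-493\right) \left(-33\right) = 16269$)
$q - R = 29213 - 16269 = 12944$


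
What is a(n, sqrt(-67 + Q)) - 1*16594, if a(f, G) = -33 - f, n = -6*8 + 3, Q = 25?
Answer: -16582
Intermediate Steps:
n = -45 (n = -48 + 3 = -45)
a(n, sqrt(-67 + Q)) - 1*16594 = (-33 - 1*(-45)) - 1*16594 = (-33 + 45) - 16594 = 12 - 16594 = -16582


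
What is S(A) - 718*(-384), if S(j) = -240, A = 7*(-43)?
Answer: 275472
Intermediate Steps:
A = -301
S(A) - 718*(-384) = -240 - 718*(-384) = -240 - 1*(-275712) = -240 + 275712 = 275472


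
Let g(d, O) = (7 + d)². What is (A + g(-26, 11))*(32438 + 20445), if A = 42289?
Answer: 2255459950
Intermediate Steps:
(A + g(-26, 11))*(32438 + 20445) = (42289 + (7 - 26)²)*(32438 + 20445) = (42289 + (-19)²)*52883 = (42289 + 361)*52883 = 42650*52883 = 2255459950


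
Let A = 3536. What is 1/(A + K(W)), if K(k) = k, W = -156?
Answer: 1/3380 ≈ 0.00029586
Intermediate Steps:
1/(A + K(W)) = 1/(3536 - 156) = 1/3380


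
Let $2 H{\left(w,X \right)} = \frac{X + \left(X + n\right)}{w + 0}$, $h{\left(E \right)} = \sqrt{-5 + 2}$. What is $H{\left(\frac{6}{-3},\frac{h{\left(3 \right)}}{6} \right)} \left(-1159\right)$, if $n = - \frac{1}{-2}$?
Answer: $\frac{1159}{8} + \frac{1159 i \sqrt{3}}{12} \approx 144.88 + 167.29 i$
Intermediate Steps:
$h{\left(E \right)} = i \sqrt{3}$ ($h{\left(E \right)} = \sqrt{-3} = i \sqrt{3}$)
$n = \frac{1}{2}$ ($n = \left(-1\right) \left(- \frac{1}{2}\right) = \frac{1}{2} \approx 0.5$)
$H{\left(w,X \right)} = \frac{\frac{1}{2} + 2 X}{2 w}$ ($H{\left(w,X \right)} = \frac{\left(X + \left(X + \frac{1}{2}\right)\right) \frac{1}{w + 0}}{2} = \frac{\left(X + \left(\frac{1}{2} + X\right)\right) \frac{1}{w}}{2} = \frac{\left(\frac{1}{2} + 2 X\right) \frac{1}{w}}{2} = \frac{\frac{1}{w} \left(\frac{1}{2} + 2 X\right)}{2} = \frac{\frac{1}{2} + 2 X}{2 w}$)
$H{\left(\frac{6}{-3},\frac{h{\left(3 \right)}}{6} \right)} \left(-1159\right) = \frac{\frac{1}{4} + \frac{i \sqrt{3}}{6}}{6 \frac{1}{-3}} \left(-1159\right) = \frac{\frac{1}{4} + i \sqrt{3} \cdot \frac{1}{6}}{6 \left(- \frac{1}{3}\right)} \left(-1159\right) = \frac{\frac{1}{4} + \frac{i \sqrt{3}}{6}}{-2} \left(-1159\right) = - \frac{\frac{1}{4} + \frac{i \sqrt{3}}{6}}{2} \left(-1159\right) = \left(- \frac{1}{8} - \frac{i \sqrt{3}}{12}\right) \left(-1159\right) = \frac{1159}{8} + \frac{1159 i \sqrt{3}}{12}$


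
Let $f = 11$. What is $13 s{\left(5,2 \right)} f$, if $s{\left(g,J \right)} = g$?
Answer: $715$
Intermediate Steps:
$13 s{\left(5,2 \right)} f = 13 \cdot 5 \cdot 11 = 65 \cdot 11 = 715$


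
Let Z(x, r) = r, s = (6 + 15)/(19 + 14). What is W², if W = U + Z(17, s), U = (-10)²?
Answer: 1225449/121 ≈ 10128.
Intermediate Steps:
s = 7/11 (s = 21/33 = 21*(1/33) = 7/11 ≈ 0.63636)
U = 100
W = 1107/11 (W = 100 + 7/11 = 1107/11 ≈ 100.64)
W² = (1107/11)² = 1225449/121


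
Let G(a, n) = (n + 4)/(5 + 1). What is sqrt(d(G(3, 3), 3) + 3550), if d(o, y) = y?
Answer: sqrt(3553) ≈ 59.607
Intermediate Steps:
G(a, n) = 2/3 + n/6 (G(a, n) = (4 + n)/6 = (4 + n)*(1/6) = 2/3 + n/6)
sqrt(d(G(3, 3), 3) + 3550) = sqrt(3 + 3550) = sqrt(3553)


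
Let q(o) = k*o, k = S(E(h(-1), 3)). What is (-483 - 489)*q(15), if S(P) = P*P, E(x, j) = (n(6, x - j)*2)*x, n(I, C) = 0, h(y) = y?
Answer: 0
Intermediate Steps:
E(x, j) = 0 (E(x, j) = (0*2)*x = 0*x = 0)
S(P) = P**2
k = 0 (k = 0**2 = 0)
q(o) = 0 (q(o) = 0*o = 0)
(-483 - 489)*q(15) = (-483 - 489)*0 = -972*0 = 0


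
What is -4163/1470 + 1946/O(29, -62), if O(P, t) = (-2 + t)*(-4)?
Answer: 448723/94080 ≈ 4.7696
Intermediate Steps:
O(P, t) = 8 - 4*t
-4163/1470 + 1946/O(29, -62) = -4163/1470 + 1946/(8 - 4*(-62)) = -4163*1/1470 + 1946/(8 + 248) = -4163/1470 + 1946/256 = -4163/1470 + 1946*(1/256) = -4163/1470 + 973/128 = 448723/94080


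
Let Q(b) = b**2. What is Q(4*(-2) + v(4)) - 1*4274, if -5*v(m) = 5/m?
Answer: -67295/16 ≈ -4205.9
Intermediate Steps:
v(m) = -1/m
Q(4*(-2) + v(4)) - 1*4274 = (4*(-2) - 1/4)**2 - 1*4274 = (-8 - 1*1/4)**2 - 4274 = (-8 - 1/4)**2 - 4274 = (-33/4)**2 - 4274 = 1089/16 - 4274 = -67295/16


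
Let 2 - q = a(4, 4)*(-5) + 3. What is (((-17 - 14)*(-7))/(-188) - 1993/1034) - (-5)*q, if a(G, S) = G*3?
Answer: 603687/2068 ≈ 291.92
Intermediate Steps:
a(G, S) = 3*G
q = 59 (q = 2 - ((3*4)*(-5) + 3) = 2 - (12*(-5) + 3) = 2 - (-60 + 3) = 2 - 1*(-57) = 2 + 57 = 59)
(((-17 - 14)*(-7))/(-188) - 1993/1034) - (-5)*q = (((-17 - 14)*(-7))/(-188) - 1993/1034) - (-5)*59 = (-31*(-7)*(-1/188) - 1993*1/1034) - 1*(-295) = (217*(-1/188) - 1993/1034) + 295 = (-217/188 - 1993/1034) + 295 = -6373/2068 + 295 = 603687/2068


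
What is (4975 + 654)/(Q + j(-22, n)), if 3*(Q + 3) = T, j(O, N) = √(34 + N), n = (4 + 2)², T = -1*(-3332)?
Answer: 56115501/11041699 - 50661*√70/11041699 ≈ 5.0438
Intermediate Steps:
T = 3332
n = 36 (n = 6² = 36)
Q = 3323/3 (Q = -3 + (⅓)*3332 = -3 + 3332/3 = 3323/3 ≈ 1107.7)
(4975 + 654)/(Q + j(-22, n)) = (4975 + 654)/(3323/3 + √(34 + 36)) = 5629/(3323/3 + √70)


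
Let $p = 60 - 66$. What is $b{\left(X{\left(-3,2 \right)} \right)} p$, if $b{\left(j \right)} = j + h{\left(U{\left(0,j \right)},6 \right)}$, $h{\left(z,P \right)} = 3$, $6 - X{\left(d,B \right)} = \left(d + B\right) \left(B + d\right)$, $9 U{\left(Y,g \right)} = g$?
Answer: $-48$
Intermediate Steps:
$U{\left(Y,g \right)} = \frac{g}{9}$
$X{\left(d,B \right)} = 6 - \left(B + d\right)^{2}$ ($X{\left(d,B \right)} = 6 - \left(d + B\right) \left(B + d\right) = 6 - \left(B + d\right) \left(B + d\right) = 6 - \left(B + d\right)^{2}$)
$b{\left(j \right)} = 3 + j$ ($b{\left(j \right)} = j + 3 = 3 + j$)
$p = -6$
$b{\left(X{\left(-3,2 \right)} \right)} p = \left(3 + \left(6 - \left(2 - 3\right)^{2}\right)\right) \left(-6\right) = \left(3 + \left(6 - \left(-1\right)^{2}\right)\right) \left(-6\right) = \left(3 + \left(6 - 1\right)\right) \left(-6\right) = \left(3 + 5\right) \left(-6\right) = 8 \left(-6\right) = -48$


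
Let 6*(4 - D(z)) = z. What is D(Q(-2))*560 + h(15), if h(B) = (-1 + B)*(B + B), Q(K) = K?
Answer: 8540/3 ≈ 2846.7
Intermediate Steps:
D(z) = 4 - z/6
h(B) = 2*B*(-1 + B) (h(B) = (-1 + B)*(2*B) = 2*B*(-1 + B))
D(Q(-2))*560 + h(15) = (4 - ⅙*(-2))*560 + 2*15*(-1 + 15) = (4 + ⅓)*560 + 2*15*14 = (13/3)*560 + 420 = 7280/3 + 420 = 8540/3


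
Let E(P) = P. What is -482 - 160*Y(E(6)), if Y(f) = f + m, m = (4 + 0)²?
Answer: -4002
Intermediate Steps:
m = 16 (m = 4² = 16)
Y(f) = 16 + f (Y(f) = f + 16 = 16 + f)
-482 - 160*Y(E(6)) = -482 - 160*(16 + 6) = -482 - 160*22 = -482 - 3520 = -4002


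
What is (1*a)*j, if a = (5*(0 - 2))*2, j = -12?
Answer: 240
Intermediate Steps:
a = -20 (a = (5*(-2))*2 = -10*2 = -20)
(1*a)*j = (1*(-20))*(-12) = -20*(-12) = 240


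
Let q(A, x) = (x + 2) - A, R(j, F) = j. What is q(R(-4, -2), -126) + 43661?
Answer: 43541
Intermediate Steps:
q(A, x) = 2 + x - A (q(A, x) = (2 + x) - A = 2 + x - A)
q(R(-4, -2), -126) + 43661 = (2 - 126 - 1*(-4)) + 43661 = (2 - 126 + 4) + 43661 = -120 + 43661 = 43541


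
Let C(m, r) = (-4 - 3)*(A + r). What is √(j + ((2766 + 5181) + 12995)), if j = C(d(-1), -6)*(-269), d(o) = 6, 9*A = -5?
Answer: √77381/3 ≈ 92.725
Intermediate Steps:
A = -5/9 (A = (⅑)*(-5) = -5/9 ≈ -0.55556)
C(m, r) = 35/9 - 7*r (C(m, r) = (-4 - 3)*(-5/9 + r) = -7*(-5/9 + r) = 35/9 - 7*r)
j = -111097/9 (j = (35/9 - 7*(-6))*(-269) = (35/9 + 42)*(-269) = (413/9)*(-269) = -111097/9 ≈ -12344.)
√(j + ((2766 + 5181) + 12995)) = √(-111097/9 + ((2766 + 5181) + 12995)) = √(-111097/9 + (7947 + 12995)) = √(-111097/9 + 20942) = √(77381/9) = √77381/3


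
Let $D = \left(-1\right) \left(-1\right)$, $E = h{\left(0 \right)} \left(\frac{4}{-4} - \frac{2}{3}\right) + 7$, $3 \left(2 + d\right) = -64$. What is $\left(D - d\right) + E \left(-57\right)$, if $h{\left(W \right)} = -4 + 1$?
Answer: $- \frac{1979}{3} \approx -659.67$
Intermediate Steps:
$d = - \frac{70}{3}$ ($d = -2 + \frac{1}{3} \left(-64\right) = -2 - \frac{64}{3} = - \frac{70}{3} \approx -23.333$)
$h{\left(W \right)} = -3$
$E = 12$ ($E = - 3 \left(\frac{4}{-4} - \frac{2}{3}\right) + 7 = - 3 \left(4 \left(- \frac{1}{4}\right) - \frac{2}{3}\right) + 7 = - 3 \left(-1 - \frac{2}{3}\right) + 7 = \left(-3\right) \left(- \frac{5}{3}\right) + 7 = 5 + 7 = 12$)
$D = 1$
$\left(D - d\right) + E \left(-57\right) = \left(1 - - \frac{70}{3}\right) + 12 \left(-57\right) = \left(1 + \frac{70}{3}\right) - 684 = \frac{73}{3} - 684 = - \frac{1979}{3}$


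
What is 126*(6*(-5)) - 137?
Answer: -3917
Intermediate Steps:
126*(6*(-5)) - 137 = 126*(-30) - 137 = -3780 - 137 = -3917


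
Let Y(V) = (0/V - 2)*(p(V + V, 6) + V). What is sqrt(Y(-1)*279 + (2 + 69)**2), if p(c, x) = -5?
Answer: sqrt(8389) ≈ 91.591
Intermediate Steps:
Y(V) = 10 - 2*V (Y(V) = (0/V - 2)*(-5 + V) = (0 - 2)*(-5 + V) = -2*(-5 + V) = 10 - 2*V)
sqrt(Y(-1)*279 + (2 + 69)**2) = sqrt((10 - 2*(-1))*279 + (2 + 69)**2) = sqrt((10 + 2)*279 + 71**2) = sqrt(12*279 + 5041) = sqrt(3348 + 5041) = sqrt(8389)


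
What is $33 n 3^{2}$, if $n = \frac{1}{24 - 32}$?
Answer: $- \frac{297}{8} \approx -37.125$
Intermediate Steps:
$n = - \frac{1}{8}$ ($n = \frac{1}{-8} = - \frac{1}{8} \approx -0.125$)
$33 n 3^{2} = 33 \left(- \frac{1}{8}\right) 3^{2} = \left(- \frac{33}{8}\right) 9 = - \frac{297}{8}$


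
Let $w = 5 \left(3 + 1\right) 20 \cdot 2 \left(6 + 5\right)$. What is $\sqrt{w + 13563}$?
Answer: $\sqrt{22363} \approx 149.54$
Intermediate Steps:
$w = 8800$ ($w = 5 \cdot 4 \cdot 20 \cdot 2 \cdot 11 = 20 \cdot 20 \cdot 22 = 400 \cdot 22 = 8800$)
$\sqrt{w + 13563} = \sqrt{8800 + 13563} = \sqrt{22363}$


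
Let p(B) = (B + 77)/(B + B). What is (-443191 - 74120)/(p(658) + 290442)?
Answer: -32418156/18201067 ≈ -1.7811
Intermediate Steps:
p(B) = (77 + B)/(2*B) (p(B) = (77 + B)/((2*B)) = (77 + B)*(1/(2*B)) = (77 + B)/(2*B))
(-443191 - 74120)/(p(658) + 290442) = (-443191 - 74120)/((1/2)*(77 + 658)/658 + 290442) = -517311/((1/2)*(1/658)*735 + 290442) = -517311/(105/188 + 290442) = -517311/54603201/188 = -517311*188/54603201 = -32418156/18201067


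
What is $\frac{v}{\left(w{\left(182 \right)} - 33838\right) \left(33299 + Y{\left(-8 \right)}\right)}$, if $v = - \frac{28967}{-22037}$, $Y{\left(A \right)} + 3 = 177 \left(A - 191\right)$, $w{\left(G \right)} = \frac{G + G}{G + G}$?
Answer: $\frac{28967}{1436898322263} \approx 2.0159 \cdot 10^{-8}$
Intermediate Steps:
$w{\left(G \right)} = 1$ ($w{\left(G \right)} = \frac{2 G}{2 G} = 2 G \frac{1}{2 G} = 1$)
$Y{\left(A \right)} = -33810 + 177 A$ ($Y{\left(A \right)} = -3 + 177 \left(A - 191\right) = -3 + 177 \left(-191 + A\right) = -3 + \left(-33807 + 177 A\right) = -33810 + 177 A$)
$v = \frac{28967}{22037}$ ($v = \left(-28967\right) \left(- \frac{1}{22037}\right) = \frac{28967}{22037} \approx 1.3145$)
$\frac{v}{\left(w{\left(182 \right)} - 33838\right) \left(33299 + Y{\left(-8 \right)}\right)} = \frac{28967}{22037 \left(1 - 33838\right) \left(33299 + \left(-33810 + 177 \left(-8\right)\right)\right)} = \frac{28967}{22037 \left(- 33837 \left(33299 - 35226\right)\right)} = \frac{28967}{22037 \left(\left(-33837\right) \left(-1927\right)\right)} = \frac{28967}{22037 \cdot 65203899} = \frac{28967}{22037} \cdot \frac{1}{65203899} = \frac{28967}{1436898322263}$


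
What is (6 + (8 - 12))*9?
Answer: 18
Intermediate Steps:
(6 + (8 - 12))*9 = (6 - 4)*9 = 2*9 = 18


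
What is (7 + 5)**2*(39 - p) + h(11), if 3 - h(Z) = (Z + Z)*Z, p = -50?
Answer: 12577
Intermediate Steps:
h(Z) = 3 - 2*Z**2 (h(Z) = 3 - (Z + Z)*Z = 3 - 2*Z*Z = 3 - 2*Z**2)
(7 + 5)**2*(39 - p) + h(11) = (7 + 5)**2*(39 - 1*(-50)) + (3 - 2*11**2) = 12**2*(39 + 50) + (3 - 2*121) = 144*89 + (3 - 242) = 12816 - 239 = 12577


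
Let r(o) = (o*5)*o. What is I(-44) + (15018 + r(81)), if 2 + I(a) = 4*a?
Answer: 47645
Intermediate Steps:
r(o) = 5*o² (r(o) = (5*o)*o = 5*o²)
I(a) = -2 + 4*a
I(-44) + (15018 + r(81)) = (-2 + 4*(-44)) + (15018 + 5*81²) = (-2 - 176) + (15018 + 5*6561) = -178 + (15018 + 32805) = -178 + 47823 = 47645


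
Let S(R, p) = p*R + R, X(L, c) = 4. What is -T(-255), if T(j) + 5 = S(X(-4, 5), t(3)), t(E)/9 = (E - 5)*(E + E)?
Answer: 433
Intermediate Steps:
t(E) = 18*E*(-5 + E) (t(E) = 9*((E - 5)*(E + E)) = 9*((-5 + E)*(2*E)) = 9*(2*E*(-5 + E)) = 18*E*(-5 + E))
S(R, p) = R + R*p (S(R, p) = R*p + R = R + R*p)
T(j) = -433 (T(j) = -5 + 4*(1 + 18*3*(-5 + 3)) = -5 + 4*(1 + 18*3*(-2)) = -5 + 4*(1 - 108) = -5 + 4*(-107) = -5 - 428 = -433)
-T(-255) = -1*(-433) = 433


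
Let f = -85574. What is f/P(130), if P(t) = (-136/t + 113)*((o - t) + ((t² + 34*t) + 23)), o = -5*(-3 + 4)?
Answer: -2781155/77165308 ≈ -0.036041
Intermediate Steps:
o = -5 (o = -5*1 = -5)
P(t) = (113 - 136/t)*(18 + t² + 33*t) (P(t) = (-136/t + 113)*((-5 - t) + ((t² + 34*t) + 23)) = (113 - 136/t)*((-5 - t) + (23 + t² + 34*t)) = (113 - 136/t)*(18 + t² + 33*t))
f/P(130) = -85574/(-2454 - 2448/130 + 113*130² + 3593*130) = -85574/(-2454 - 2448*1/130 + 113*16900 + 467090) = -85574/(-2454 - 1224/65 + 1909700 + 467090) = -85574/154330616/65 = -85574*65/154330616 = -2781155/77165308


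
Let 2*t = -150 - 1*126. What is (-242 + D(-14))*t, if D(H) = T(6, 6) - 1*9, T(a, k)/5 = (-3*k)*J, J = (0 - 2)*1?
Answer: 9798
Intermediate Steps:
J = -2 (J = -2*1 = -2)
T(a, k) = 30*k (T(a, k) = 5*(-3*k*(-2)) = 5*(6*k) = 30*k)
t = -138 (t = (-150 - 1*126)/2 = (-150 - 126)/2 = (½)*(-276) = -138)
D(H) = 171 (D(H) = 30*6 - 1*9 = 180 - 9 = 171)
(-242 + D(-14))*t = (-242 + 171)*(-138) = -71*(-138) = 9798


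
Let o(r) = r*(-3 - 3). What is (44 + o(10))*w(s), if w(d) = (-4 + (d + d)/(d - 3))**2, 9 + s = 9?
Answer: -256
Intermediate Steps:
s = 0 (s = -9 + 9 = 0)
o(r) = -6*r (o(r) = r*(-6) = -6*r)
w(d) = (-4 + 2*d/(-3 + d))**2 (w(d) = (-4 + (2*d)/(-3 + d))**2 = (-4 + 2*d/(-3 + d))**2)
(44 + o(10))*w(s) = (44 - 6*10)*(4*(-6 + 0)**2/(-3 + 0)**2) = (44 - 60)*(4*(-6)**2/(-3)**2) = -64*36/9 = -16*16 = -256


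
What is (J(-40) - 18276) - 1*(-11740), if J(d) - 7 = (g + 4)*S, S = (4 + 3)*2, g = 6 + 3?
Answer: -6347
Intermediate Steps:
g = 9
S = 14 (S = 7*2 = 14)
J(d) = 189 (J(d) = 7 + (9 + 4)*14 = 7 + 13*14 = 7 + 182 = 189)
(J(-40) - 18276) - 1*(-11740) = (189 - 18276) - 1*(-11740) = -18087 + 11740 = -6347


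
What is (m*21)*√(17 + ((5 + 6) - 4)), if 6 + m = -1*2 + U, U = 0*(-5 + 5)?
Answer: -336*√6 ≈ -823.03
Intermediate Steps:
U = 0 (U = 0*0 = 0)
m = -8 (m = -6 + (-1*2 + 0) = -6 + (-2 + 0) = -6 - 2 = -8)
(m*21)*√(17 + ((5 + 6) - 4)) = (-8*21)*√(17 + ((5 + 6) - 4)) = -168*√(17 + (11 - 4)) = -168*√(17 + 7) = -336*√6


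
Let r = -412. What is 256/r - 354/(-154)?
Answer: 13303/7931 ≈ 1.6773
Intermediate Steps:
256/r - 354/(-154) = 256/(-412) - 354/(-154) = 256*(-1/412) - 354*(-1/154) = -64/103 + 177/77 = 13303/7931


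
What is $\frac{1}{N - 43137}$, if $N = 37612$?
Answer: $- \frac{1}{5525} \approx -0.000181$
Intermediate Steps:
$\frac{1}{N - 43137} = \frac{1}{37612 - 43137} = \frac{1}{-5525} = - \frac{1}{5525}$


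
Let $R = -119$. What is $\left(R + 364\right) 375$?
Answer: $91875$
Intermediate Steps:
$\left(R + 364\right) 375 = \left(-119 + 364\right) 375 = 245 \cdot 375 = 91875$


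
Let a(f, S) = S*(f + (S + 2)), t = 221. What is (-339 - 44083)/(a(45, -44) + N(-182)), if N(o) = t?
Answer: -44422/89 ≈ -499.12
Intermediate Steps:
N(o) = 221
a(f, S) = S*(2 + S + f) (a(f, S) = S*(f + (2 + S)) = S*(2 + S + f))
(-339 - 44083)/(a(45, -44) + N(-182)) = (-339 - 44083)/(-44*(2 - 44 + 45) + 221) = -44422/(-44*3 + 221) = -44422/(-132 + 221) = -44422/89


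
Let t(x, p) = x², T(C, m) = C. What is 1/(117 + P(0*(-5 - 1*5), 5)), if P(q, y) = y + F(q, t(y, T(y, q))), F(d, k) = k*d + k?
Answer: 1/147 ≈ 0.0068027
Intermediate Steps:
F(d, k) = k + d*k (F(d, k) = d*k + k = k + d*k)
P(q, y) = y + y²*(1 + q)
1/(117 + P(0*(-5 - 1*5), 5)) = 1/(117 + 5*(1 + 5*(1 + 0*(-5 - 1*5)))) = 1/(117 + 5*(1 + 5*(1 + 0*(-5 - 5)))) = 1/(117 + 5*(1 + 5*(1 + 0*(-10)))) = 1/(117 + 5*(1 + 5*(1 + 0))) = 1/(117 + 5*(1 + 5*1)) = 1/(117 + 5*(1 + 5)) = 1/(117 + 5*6) = 1/(117 + 30) = 1/147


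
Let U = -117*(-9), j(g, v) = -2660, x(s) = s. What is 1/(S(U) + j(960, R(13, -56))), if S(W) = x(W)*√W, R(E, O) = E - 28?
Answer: 2660/1160500277 + 9477*√13/1160500277 ≈ 3.1736e-5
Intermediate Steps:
R(E, O) = -28 + E
U = 1053
S(W) = W^(3/2) (S(W) = W*√W = W^(3/2))
1/(S(U) + j(960, R(13, -56))) = 1/(1053^(3/2) - 2660) = 1/(9477*√13 - 2660) = 1/(-2660 + 9477*√13)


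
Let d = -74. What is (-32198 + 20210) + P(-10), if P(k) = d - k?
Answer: -12052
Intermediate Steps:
P(k) = -74 - k
(-32198 + 20210) + P(-10) = (-32198 + 20210) + (-74 - 1*(-10)) = -11988 + (-74 + 10) = -11988 - 64 = -12052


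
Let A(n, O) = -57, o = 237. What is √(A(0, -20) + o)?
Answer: 6*√5 ≈ 13.416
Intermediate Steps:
√(A(0, -20) + o) = √(-57 + 237) = √180 = 6*√5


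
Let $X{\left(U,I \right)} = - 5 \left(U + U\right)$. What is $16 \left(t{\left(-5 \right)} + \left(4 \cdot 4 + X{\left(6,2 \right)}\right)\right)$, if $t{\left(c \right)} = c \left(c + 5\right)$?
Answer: $-704$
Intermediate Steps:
$X{\left(U,I \right)} = - 10 U$ ($X{\left(U,I \right)} = - 5 \cdot 2 U = - 10 U$)
$t{\left(c \right)} = c \left(5 + c\right)$
$16 \left(t{\left(-5 \right)} + \left(4 \cdot 4 + X{\left(6,2 \right)}\right)\right) = 16 \left(- 5 \left(5 - 5\right) + \left(4 \cdot 4 - 60\right)\right) = 16 \left(\left(-5\right) 0 + \left(16 - 60\right)\right) = 16 \left(0 - 44\right) = 16 \left(-44\right) = -704$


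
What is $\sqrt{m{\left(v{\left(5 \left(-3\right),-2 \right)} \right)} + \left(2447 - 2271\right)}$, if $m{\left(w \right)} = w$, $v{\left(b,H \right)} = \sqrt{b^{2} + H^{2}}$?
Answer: $\sqrt{176 + \sqrt{229}} \approx 13.825$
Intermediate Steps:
$v{\left(b,H \right)} = \sqrt{H^{2} + b^{2}}$
$\sqrt{m{\left(v{\left(5 \left(-3\right),-2 \right)} \right)} + \left(2447 - 2271\right)} = \sqrt{\sqrt{\left(-2\right)^{2} + \left(5 \left(-3\right)\right)^{2}} + \left(2447 - 2271\right)} = \sqrt{\sqrt{4 + \left(-15\right)^{2}} + 176} = \sqrt{\sqrt{4 + 225} + 176} = \sqrt{\sqrt{229} + 176} = \sqrt{176 + \sqrt{229}}$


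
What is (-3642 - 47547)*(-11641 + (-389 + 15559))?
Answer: -180645981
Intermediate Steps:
(-3642 - 47547)*(-11641 + (-389 + 15559)) = -51189*(-11641 + 15170) = -51189*3529 = -180645981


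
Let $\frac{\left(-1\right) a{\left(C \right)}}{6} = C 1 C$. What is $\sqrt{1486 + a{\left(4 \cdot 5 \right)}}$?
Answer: $i \sqrt{914} \approx 30.232 i$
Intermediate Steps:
$a{\left(C \right)} = - 6 C^{2}$ ($a{\left(C \right)} = - 6 C 1 C = - 6 C C = - 6 C^{2}$)
$\sqrt{1486 + a{\left(4 \cdot 5 \right)}} = \sqrt{1486 - 6 \left(4 \cdot 5\right)^{2}} = \sqrt{1486 - 6 \cdot 20^{2}} = \sqrt{1486 - 2400} = \sqrt{-914} = i \sqrt{914}$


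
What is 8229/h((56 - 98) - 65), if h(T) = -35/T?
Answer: 880503/35 ≈ 25157.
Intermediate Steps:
8229/h((56 - 98) - 65) = 8229/((-35/((56 - 98) - 65))) = 8229/((-35/(-42 - 65))) = 8229/((-35/(-107))) = 8229/((-35*(-1/107))) = 8229/(35/107) = 8229*(107/35) = 880503/35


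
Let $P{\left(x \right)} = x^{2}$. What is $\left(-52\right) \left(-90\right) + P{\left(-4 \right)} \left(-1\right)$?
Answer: $4664$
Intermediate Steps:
$\left(-52\right) \left(-90\right) + P{\left(-4 \right)} \left(-1\right) = \left(-52\right) \left(-90\right) + \left(-4\right)^{2} \left(-1\right) = 4680 + 16 \left(-1\right) = 4680 - 16 = 4664$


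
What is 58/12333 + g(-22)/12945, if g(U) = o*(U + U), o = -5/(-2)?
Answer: -40388/10643379 ≈ -0.0037947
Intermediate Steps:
o = 5/2 (o = -5*(-½) = 5/2 ≈ 2.5000)
g(U) = 5*U (g(U) = 5*(U + U)/2 = 5*(2*U)/2 = 5*U)
58/12333 + g(-22)/12945 = 58/12333 + (5*(-22))/12945 = 58*(1/12333) - 110*1/12945 = 58/12333 - 22/2589 = -40388/10643379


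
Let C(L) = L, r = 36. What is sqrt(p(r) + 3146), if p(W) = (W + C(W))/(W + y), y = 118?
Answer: sqrt(18655406)/77 ≈ 56.093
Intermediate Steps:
p(W) = 2*W/(118 + W) (p(W) = (W + W)/(W + 118) = (2*W)/(118 + W) = 2*W/(118 + W))
sqrt(p(r) + 3146) = sqrt(2*36/(118 + 36) + 3146) = sqrt(2*36/154 + 3146) = sqrt(2*36*(1/154) + 3146) = sqrt(36/77 + 3146) = sqrt(242278/77) = sqrt(18655406)/77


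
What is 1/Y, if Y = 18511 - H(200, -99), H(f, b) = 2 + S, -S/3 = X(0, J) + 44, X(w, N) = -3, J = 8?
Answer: 1/18632 ≈ 5.3671e-5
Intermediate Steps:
S = -123 (S = -3*(-3 + 44) = -3*41 = -123)
H(f, b) = -121 (H(f, b) = 2 - 123 = -121)
Y = 18632 (Y = 18511 - 1*(-121) = 18511 + 121 = 18632)
1/Y = 1/18632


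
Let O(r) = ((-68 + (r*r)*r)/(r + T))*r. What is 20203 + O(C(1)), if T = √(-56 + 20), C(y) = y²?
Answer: 747444/37 + 402*I/37 ≈ 20201.0 + 10.865*I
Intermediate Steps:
T = 6*I (T = √(-36) = 6*I ≈ 6.0*I)
O(r) = r*(-68 + r³)/(r + 6*I) (O(r) = ((-68 + (r*r)*r)/(r + 6*I))*r = ((-68 + r²*r)/(r + 6*I))*r = ((-68 + r³)/(r + 6*I))*r = r*(-68 + r³)/(r + 6*I))
20203 + O(C(1)) = 20203 + 1²*(-68 + (1²)³)/(1² + 6*I) = 20203 + 1*(-68 + 1³)/(1 + 6*I) = 20203 + 1*((1 - 6*I)/37)*(-68 + 1) = 20203 + 1*((1 - 6*I)/37)*(-67) = 20203 - 67*(1 - 6*I)/37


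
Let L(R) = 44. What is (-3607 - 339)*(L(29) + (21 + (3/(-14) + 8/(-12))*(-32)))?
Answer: -7722322/21 ≈ -3.6773e+5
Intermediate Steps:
(-3607 - 339)*(L(29) + (21 + (3/(-14) + 8/(-12))*(-32))) = (-3607 - 339)*(44 + (21 + (3/(-14) + 8/(-12))*(-32))) = -3946*(44 + (21 + (3*(-1/14) + 8*(-1/12))*(-32))) = -3946*(44 + (21 + (-3/14 - 2/3)*(-32))) = -3946*(44 + (21 - 37/42*(-32))) = -3946*(44 + (21 + 592/21)) = -3946*(44 + 1033/21) = -3946*1957/21 = -7722322/21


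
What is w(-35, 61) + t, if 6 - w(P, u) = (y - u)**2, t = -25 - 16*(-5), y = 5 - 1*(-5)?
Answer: -2540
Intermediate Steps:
y = 10 (y = 5 + 5 = 10)
t = 55 (t = -25 - 4*(-20) = -25 + 80 = 55)
w(P, u) = 6 - (10 - u)**2
w(-35, 61) + t = (6 - (-10 + 61)**2) + 55 = (6 - 1*51**2) + 55 = (6 - 1*2601) + 55 = (6 - 2601) + 55 = -2595 + 55 = -2540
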